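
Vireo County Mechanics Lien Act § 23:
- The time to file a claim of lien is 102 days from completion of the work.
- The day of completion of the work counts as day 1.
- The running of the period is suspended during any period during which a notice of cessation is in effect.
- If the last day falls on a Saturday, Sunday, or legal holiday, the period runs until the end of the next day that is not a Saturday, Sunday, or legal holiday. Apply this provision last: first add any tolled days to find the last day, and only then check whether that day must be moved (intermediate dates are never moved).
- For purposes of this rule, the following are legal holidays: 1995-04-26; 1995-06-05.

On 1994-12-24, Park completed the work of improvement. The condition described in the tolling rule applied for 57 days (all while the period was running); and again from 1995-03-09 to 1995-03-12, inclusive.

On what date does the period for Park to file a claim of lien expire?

Counting 1994-12-24 as day 1, day 102 is April 4, 1995.
Tolling adds 57 days: April 4, 1995 + 57 days = May 31, 1995.
From March 9, 1995 through March 12, 1995 inclusive is 4 days; tolling adds 4 days: May 31, 1995 + 4 days = June 4, 1995.
June 4, 1995 is Sunday; June 5, 1995 is a listed holiday. The next qualifying day is June 6, 1995.

June 6, 1995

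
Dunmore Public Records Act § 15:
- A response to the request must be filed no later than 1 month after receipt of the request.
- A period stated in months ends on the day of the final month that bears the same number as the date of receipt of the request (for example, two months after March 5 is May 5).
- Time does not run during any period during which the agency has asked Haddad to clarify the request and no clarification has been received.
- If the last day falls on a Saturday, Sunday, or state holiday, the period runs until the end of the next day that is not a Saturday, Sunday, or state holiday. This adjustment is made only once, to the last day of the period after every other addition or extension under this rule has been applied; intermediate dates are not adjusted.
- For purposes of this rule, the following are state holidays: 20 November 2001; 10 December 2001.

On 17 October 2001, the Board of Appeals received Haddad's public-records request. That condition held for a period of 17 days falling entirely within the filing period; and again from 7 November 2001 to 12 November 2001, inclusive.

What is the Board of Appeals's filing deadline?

1 month after 17 October 2001 is November 17, 2001.
Tolling adds 17 days: November 17, 2001 + 17 days = December 4, 2001.
From November 7, 2001 through November 12, 2001 inclusive is 6 days; tolling adds 6 days: December 4, 2001 + 6 days = December 10, 2001.
December 10, 2001 is a listed holiday. The next qualifying day is December 11, 2001.

December 11, 2001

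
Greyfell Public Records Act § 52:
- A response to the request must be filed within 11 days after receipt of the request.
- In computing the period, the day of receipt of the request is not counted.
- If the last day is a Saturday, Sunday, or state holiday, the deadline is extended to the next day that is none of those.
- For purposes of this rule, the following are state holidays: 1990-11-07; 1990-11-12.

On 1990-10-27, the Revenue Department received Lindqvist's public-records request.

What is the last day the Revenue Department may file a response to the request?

November 8, 1990

11 days after 1990-10-27 is November 7, 1990.
November 7, 1990 is a listed holiday. The next qualifying day is November 8, 1990.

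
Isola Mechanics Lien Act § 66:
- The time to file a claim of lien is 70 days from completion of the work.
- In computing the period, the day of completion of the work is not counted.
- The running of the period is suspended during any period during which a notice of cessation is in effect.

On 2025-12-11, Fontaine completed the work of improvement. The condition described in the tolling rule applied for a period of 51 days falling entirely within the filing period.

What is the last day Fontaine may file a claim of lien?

70 days after 2025-12-11 is February 19, 2026.
Tolling adds 51 days: February 19, 2026 + 51 days = April 11, 2026.

April 11, 2026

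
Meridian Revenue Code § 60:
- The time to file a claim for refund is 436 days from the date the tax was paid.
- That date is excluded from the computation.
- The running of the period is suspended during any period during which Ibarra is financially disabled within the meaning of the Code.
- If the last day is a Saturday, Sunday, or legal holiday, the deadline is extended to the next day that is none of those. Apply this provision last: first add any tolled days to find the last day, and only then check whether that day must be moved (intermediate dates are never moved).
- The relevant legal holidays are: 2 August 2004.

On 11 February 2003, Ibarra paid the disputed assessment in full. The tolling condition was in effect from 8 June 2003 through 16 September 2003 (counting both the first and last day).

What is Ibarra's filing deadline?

436 days after 11 February 2003 is April 22, 2004.
From June 8, 2003 through September 16, 2003 inclusive is 101 days; tolling adds 101 days: April 22, 2004 + 101 days = August 1, 2004.
August 1, 2004 is Sunday; August 2, 2004 is a listed holiday. The next qualifying day is August 3, 2004.

August 3, 2004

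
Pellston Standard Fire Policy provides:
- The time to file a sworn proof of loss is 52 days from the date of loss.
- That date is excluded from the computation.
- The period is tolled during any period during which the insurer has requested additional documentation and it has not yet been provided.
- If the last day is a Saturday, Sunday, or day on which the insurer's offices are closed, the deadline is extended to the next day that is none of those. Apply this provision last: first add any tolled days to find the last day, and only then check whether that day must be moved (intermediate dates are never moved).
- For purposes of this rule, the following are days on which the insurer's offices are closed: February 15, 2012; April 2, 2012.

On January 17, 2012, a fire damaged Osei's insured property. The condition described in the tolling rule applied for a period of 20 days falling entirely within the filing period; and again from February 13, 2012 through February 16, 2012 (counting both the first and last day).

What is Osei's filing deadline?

52 days after January 17, 2012 is March 9, 2012.
Tolling adds 20 days: March 9, 2012 + 20 days = March 29, 2012.
From February 13, 2012 through February 16, 2012 inclusive is 4 days; tolling adds 4 days: March 29, 2012 + 4 days = April 2, 2012.
April 2, 2012 is a listed holiday. The next qualifying day is April 3, 2012.

April 3, 2012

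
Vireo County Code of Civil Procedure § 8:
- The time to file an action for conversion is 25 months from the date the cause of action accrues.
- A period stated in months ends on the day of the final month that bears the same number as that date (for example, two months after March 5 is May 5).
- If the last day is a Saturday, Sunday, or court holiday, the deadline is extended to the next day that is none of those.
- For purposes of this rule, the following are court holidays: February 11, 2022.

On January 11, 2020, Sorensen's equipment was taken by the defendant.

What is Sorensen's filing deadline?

25 months after January 11, 2020 is February 11, 2022.
February 11, 2022 is a listed holiday; February 12, 2022 is Saturday; February 13, 2022 is Sunday. The next qualifying day is February 14, 2022.

February 14, 2022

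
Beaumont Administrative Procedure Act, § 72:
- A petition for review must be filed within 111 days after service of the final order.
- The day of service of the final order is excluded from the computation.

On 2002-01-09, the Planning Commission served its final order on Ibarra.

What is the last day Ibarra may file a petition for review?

111 days after 2002-01-09 is April 30, 2002.

April 30, 2002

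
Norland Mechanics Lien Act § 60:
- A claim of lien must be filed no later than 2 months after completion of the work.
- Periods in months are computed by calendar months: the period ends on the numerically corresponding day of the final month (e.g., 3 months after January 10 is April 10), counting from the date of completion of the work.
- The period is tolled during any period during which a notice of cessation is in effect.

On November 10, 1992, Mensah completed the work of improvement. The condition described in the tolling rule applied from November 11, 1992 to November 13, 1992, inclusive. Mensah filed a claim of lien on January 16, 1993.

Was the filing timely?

2 months after November 10, 1992 is January 10, 1993.
From November 11, 1992 through November 13, 1992 inclusive is 3 days; tolling adds 3 days: January 10, 1993 + 3 days = January 13, 1993.
The deadline is January 13, 1993; the filing on January 16, 1993 is after that date.

No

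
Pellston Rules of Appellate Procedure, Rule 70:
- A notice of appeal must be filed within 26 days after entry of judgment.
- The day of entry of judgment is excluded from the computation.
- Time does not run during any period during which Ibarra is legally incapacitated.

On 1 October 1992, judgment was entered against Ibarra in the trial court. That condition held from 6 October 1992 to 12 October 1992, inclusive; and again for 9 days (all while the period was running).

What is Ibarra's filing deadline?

26 days after 1 October 1992 is October 27, 1992.
From October 6, 1992 through October 12, 1992 inclusive is 7 days; tolling adds 7 days: October 27, 1992 + 7 days = November 3, 1992.
Tolling adds 9 days: November 3, 1992 + 9 days = November 12, 1992.

November 12, 1992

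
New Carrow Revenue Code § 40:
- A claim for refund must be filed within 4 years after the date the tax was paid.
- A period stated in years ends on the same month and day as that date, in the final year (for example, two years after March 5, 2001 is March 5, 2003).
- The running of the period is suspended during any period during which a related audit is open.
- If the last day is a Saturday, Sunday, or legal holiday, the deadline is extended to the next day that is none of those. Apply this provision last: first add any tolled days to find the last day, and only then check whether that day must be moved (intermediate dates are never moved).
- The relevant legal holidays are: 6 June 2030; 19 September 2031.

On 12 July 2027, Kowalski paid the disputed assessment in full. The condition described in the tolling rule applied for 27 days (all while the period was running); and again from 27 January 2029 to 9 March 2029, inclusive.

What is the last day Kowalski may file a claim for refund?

September 22, 2031

4 years after 12 July 2027 is July 12, 2031.
Tolling adds 27 days: July 12, 2031 + 27 days = August 8, 2031.
From January 27, 2029 through March 9, 2029 inclusive is 42 days; tolling adds 42 days: August 8, 2031 + 42 days = September 19, 2031.
September 19, 2031 is a listed holiday; September 20, 2031 is Saturday; September 21, 2031 is Sunday. The next qualifying day is September 22, 2031.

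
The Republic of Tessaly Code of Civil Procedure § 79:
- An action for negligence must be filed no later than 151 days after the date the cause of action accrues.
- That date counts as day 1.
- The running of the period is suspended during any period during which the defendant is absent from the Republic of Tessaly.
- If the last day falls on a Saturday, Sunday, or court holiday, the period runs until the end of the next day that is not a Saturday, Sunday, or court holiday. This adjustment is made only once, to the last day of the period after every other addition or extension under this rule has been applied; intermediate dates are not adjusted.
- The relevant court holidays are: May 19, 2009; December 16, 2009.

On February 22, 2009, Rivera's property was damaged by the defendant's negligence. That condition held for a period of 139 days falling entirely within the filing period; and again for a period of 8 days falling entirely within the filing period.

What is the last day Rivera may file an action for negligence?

December 17, 2009

Counting February 22, 2009 as day 1, day 151 is July 22, 2009.
Tolling adds 139 days: July 22, 2009 + 139 days = December 8, 2009.
Tolling adds 8 days: December 8, 2009 + 8 days = December 16, 2009.
December 16, 2009 is a listed holiday. The next qualifying day is December 17, 2009.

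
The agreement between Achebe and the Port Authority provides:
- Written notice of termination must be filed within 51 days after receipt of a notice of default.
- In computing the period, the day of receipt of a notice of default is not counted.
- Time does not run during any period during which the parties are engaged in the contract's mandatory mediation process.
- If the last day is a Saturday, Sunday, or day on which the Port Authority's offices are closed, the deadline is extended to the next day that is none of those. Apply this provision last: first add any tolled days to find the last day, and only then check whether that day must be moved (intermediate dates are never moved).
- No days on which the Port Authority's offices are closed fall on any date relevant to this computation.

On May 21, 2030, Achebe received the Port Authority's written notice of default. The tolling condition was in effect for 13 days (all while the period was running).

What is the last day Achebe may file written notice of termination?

July 24, 2030

51 days after May 21, 2030 is July 11, 2030.
Tolling adds 13 days: July 11, 2030 + 13 days = July 24, 2030.
July 24, 2030 is a Wednesday and not a day on which the Port Authority's offices are closed, so no extension applies.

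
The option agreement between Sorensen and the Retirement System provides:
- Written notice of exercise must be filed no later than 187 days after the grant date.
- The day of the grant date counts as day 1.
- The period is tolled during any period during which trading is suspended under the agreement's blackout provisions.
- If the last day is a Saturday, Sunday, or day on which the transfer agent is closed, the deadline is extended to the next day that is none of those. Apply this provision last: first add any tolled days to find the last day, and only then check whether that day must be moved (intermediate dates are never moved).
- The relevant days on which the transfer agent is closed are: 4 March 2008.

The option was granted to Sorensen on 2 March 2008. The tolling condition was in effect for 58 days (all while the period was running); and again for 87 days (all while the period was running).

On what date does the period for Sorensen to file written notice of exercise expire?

January 27, 2009

Counting 2 March 2008 as day 1, day 187 is September 4, 2008.
Tolling adds 58 days: September 4, 2008 + 58 days = November 1, 2008.
Tolling adds 87 days: November 1, 2008 + 87 days = January 27, 2009.
January 27, 2009 is a Tuesday and not a day on which the transfer agent is closed, so no extension applies.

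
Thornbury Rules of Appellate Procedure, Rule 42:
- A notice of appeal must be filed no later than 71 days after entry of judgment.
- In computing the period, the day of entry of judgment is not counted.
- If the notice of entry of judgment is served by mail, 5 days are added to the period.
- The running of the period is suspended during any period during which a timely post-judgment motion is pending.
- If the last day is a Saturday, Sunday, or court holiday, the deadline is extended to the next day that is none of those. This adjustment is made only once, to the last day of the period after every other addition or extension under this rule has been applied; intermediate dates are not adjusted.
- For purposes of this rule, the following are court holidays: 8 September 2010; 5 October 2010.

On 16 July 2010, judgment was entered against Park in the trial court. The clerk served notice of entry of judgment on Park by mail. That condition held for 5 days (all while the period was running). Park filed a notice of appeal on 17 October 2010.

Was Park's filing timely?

No

71 days after 16 July 2010 is September 25, 2010.
Service was by mail, adding 5 days: September 25, 2010 + 5 days = September 30, 2010.
Tolling adds 5 days: September 30, 2010 + 5 days = October 5, 2010.
October 5, 2010 is a listed holiday. The next qualifying day is October 6, 2010.
The deadline is October 6, 2010; the filing on October 17, 2010 is after that date.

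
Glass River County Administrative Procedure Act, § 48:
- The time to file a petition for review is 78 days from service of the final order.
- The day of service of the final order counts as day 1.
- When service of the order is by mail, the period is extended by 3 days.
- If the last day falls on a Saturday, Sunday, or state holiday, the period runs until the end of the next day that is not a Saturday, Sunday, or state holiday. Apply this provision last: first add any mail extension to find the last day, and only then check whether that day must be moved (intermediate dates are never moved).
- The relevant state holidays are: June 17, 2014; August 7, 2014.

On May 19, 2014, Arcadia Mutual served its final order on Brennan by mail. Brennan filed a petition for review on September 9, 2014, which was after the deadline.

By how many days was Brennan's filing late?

32 days

Counting May 19, 2014 as day 1, day 78 is August 4, 2014.
Service was by mail, adding 3 days: August 4, 2014 + 3 days = August 7, 2014.
August 7, 2014 is a listed holiday. The next qualifying day is August 8, 2014.
The deadline is August 8, 2014; from August 8, 2014 to September 9, 2014 is 32 days.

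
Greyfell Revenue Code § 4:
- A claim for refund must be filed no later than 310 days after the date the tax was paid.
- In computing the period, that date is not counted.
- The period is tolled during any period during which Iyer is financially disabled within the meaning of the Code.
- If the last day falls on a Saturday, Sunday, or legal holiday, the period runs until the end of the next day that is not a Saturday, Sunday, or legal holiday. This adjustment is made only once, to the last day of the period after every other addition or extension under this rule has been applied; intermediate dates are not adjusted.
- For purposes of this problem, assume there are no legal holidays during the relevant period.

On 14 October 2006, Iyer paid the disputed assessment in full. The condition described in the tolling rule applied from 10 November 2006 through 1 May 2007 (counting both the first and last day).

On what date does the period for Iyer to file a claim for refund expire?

310 days after 14 October 2006 is August 20, 2007.
From November 10, 2006 through May 1, 2007 inclusive is 173 days; tolling adds 173 days: August 20, 2007 + 173 days = February 9, 2008.
February 9, 2008 is Saturday; February 10, 2008 is Sunday. The next qualifying day is February 11, 2008.

February 11, 2008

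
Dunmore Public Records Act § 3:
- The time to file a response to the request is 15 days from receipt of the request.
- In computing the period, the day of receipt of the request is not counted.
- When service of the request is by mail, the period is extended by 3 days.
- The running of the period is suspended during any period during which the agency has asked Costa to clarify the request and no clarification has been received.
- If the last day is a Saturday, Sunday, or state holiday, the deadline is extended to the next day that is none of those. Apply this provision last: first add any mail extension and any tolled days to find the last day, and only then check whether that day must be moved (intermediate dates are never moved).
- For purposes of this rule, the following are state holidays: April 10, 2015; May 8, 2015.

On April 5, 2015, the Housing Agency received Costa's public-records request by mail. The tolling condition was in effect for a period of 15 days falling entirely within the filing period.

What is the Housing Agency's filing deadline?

15 days after April 5, 2015 is April 20, 2015.
Service was by mail, adding 3 days: April 20, 2015 + 3 days = April 23, 2015.
Tolling adds 15 days: April 23, 2015 + 15 days = May 8, 2015.
May 8, 2015 is a listed holiday; May 9, 2015 is Saturday; May 10, 2015 is Sunday. The next qualifying day is May 11, 2015.

May 11, 2015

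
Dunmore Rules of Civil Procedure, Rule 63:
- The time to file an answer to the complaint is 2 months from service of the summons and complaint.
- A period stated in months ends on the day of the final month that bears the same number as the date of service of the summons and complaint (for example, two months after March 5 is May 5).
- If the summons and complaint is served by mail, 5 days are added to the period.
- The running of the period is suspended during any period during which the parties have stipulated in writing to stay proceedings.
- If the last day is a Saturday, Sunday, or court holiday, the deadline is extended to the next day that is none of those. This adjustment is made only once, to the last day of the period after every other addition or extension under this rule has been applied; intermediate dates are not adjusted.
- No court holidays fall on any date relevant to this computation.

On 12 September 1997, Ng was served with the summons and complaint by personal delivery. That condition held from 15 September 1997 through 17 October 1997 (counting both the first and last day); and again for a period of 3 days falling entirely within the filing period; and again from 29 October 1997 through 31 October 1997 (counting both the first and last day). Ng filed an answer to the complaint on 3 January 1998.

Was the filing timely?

No

2 months after 12 September 1997 is November 12, 1997.
Service was not by mail, so no mail extension applies.
From September 15, 1997 through October 17, 1997 inclusive is 33 days; tolling adds 33 days: November 12, 1997 + 33 days = December 15, 1997.
Tolling adds 3 days: December 15, 1997 + 3 days = December 18, 1997.
From October 29, 1997 through October 31, 1997 inclusive is 3 days; tolling adds 3 days: December 18, 1997 + 3 days = December 21, 1997.
December 21, 1997 is Sunday. The next qualifying day is December 22, 1997.
The deadline is December 22, 1997; the filing on January 3, 1998 is after that date.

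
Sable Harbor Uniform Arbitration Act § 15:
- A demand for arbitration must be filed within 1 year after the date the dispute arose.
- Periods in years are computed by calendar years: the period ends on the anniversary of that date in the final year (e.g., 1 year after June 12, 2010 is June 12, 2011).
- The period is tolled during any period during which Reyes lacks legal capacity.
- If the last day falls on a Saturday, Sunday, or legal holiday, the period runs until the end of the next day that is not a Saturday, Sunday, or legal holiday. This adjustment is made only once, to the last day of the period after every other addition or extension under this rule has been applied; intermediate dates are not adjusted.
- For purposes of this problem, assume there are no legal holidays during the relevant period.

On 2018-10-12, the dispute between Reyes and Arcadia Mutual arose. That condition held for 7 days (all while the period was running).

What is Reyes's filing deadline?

1 year after 2018-10-12 is October 12, 2019.
Tolling adds 7 days: October 12, 2019 + 7 days = October 19, 2019.
October 19, 2019 is Saturday; October 20, 2019 is Sunday. The next qualifying day is October 21, 2019.

October 21, 2019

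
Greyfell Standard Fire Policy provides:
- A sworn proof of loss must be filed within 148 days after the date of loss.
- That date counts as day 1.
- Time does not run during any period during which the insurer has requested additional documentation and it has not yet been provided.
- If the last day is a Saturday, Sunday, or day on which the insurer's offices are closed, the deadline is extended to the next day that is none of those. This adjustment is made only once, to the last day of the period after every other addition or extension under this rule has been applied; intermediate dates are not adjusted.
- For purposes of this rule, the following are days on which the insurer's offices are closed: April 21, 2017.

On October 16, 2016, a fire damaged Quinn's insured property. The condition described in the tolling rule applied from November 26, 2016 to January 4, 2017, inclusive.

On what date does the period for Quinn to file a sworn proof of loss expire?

Counting October 16, 2016 as day 1, day 148 is March 12, 2017.
From November 26, 2016 through January 4, 2017 inclusive is 40 days; tolling adds 40 days: March 12, 2017 + 40 days = April 21, 2017.
April 21, 2017 is a listed holiday; April 22, 2017 is Saturday; April 23, 2017 is Sunday. The next qualifying day is April 24, 2017.

April 24, 2017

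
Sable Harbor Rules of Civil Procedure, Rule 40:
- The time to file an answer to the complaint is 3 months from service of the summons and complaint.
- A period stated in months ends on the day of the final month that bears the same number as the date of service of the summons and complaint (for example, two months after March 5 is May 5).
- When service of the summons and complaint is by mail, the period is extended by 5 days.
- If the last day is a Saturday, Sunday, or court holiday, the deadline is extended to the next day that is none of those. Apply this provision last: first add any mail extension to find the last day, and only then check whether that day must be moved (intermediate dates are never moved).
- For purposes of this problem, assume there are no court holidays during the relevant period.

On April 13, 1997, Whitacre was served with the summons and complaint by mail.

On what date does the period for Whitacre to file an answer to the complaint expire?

July 18, 1997

3 months after April 13, 1997 is July 13, 1997.
Service was by mail, adding 5 days: July 13, 1997 + 5 days = July 18, 1997.
July 18, 1997 is a Friday and not a court holiday, so no extension applies.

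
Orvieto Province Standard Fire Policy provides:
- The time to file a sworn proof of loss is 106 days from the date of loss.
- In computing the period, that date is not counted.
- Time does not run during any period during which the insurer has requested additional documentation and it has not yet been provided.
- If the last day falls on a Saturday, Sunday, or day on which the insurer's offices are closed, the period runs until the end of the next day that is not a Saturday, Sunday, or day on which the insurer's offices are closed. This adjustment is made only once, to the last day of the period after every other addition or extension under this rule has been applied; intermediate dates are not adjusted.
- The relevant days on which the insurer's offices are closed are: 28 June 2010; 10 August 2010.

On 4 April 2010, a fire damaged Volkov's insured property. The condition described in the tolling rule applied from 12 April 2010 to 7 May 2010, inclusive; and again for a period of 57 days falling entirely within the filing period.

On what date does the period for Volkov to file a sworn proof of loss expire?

106 days after 4 April 2010 is July 19, 2010.
From April 12, 2010 through May 7, 2010 inclusive is 26 days; tolling adds 26 days: July 19, 2010 + 26 days = August 14, 2010.
Tolling adds 57 days: August 14, 2010 + 57 days = October 10, 2010.
October 10, 2010 is Sunday. The next qualifying day is October 11, 2010.

October 11, 2010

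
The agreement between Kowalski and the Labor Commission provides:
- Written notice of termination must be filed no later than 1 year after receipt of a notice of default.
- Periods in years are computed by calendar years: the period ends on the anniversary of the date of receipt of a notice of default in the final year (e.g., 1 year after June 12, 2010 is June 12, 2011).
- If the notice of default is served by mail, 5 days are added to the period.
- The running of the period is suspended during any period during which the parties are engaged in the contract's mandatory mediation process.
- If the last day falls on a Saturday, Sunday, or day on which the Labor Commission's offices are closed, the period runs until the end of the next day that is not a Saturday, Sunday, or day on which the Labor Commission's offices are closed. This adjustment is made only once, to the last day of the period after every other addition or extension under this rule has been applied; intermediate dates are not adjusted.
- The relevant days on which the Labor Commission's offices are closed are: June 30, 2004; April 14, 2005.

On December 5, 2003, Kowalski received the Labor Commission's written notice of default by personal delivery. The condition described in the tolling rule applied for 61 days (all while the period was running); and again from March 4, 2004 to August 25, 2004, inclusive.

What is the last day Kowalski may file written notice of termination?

July 29, 2005

1 year after December 5, 2003 is December 5, 2004.
Service was not by mail, so no mail extension applies.
Tolling adds 61 days: December 5, 2004 + 61 days = February 4, 2005.
From March 4, 2004 through August 25, 2004 inclusive is 175 days; tolling adds 175 days: February 4, 2005 + 175 days = July 29, 2005.
July 29, 2005 is a Friday and not a day on which the Labor Commission's offices are closed, so no extension applies.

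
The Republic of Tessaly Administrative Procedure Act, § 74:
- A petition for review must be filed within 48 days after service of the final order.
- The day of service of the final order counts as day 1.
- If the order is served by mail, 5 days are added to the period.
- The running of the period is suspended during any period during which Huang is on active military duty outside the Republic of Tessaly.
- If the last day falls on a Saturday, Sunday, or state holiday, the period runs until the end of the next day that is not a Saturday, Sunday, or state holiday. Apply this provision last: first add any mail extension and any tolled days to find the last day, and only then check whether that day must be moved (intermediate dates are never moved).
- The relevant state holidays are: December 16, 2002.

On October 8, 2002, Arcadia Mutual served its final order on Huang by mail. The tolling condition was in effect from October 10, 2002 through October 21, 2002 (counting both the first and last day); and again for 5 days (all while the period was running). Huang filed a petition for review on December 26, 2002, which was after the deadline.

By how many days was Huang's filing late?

9 days

Counting October 8, 2002 as day 1, day 48 is November 24, 2002.
Service was by mail, adding 5 days: November 24, 2002 + 5 days = November 29, 2002.
From October 10, 2002 through October 21, 2002 inclusive is 12 days; tolling adds 12 days: November 29, 2002 + 12 days = December 11, 2002.
Tolling adds 5 days: December 11, 2002 + 5 days = December 16, 2002.
December 16, 2002 is a listed holiday. The next qualifying day is December 17, 2002.
The deadline is December 17, 2002; from December 17, 2002 to December 26, 2002 is 9 days.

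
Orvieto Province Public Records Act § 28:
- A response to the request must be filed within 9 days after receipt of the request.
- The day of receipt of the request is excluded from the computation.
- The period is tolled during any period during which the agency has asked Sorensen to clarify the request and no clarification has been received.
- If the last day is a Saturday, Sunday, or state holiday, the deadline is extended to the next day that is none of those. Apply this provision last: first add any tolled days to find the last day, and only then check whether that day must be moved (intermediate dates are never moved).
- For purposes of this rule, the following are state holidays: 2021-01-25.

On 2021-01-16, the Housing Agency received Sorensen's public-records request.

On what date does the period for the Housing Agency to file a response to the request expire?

January 26, 2021

9 days after 2021-01-16 is January 25, 2021.
January 25, 2021 is a listed holiday. The next qualifying day is January 26, 2021.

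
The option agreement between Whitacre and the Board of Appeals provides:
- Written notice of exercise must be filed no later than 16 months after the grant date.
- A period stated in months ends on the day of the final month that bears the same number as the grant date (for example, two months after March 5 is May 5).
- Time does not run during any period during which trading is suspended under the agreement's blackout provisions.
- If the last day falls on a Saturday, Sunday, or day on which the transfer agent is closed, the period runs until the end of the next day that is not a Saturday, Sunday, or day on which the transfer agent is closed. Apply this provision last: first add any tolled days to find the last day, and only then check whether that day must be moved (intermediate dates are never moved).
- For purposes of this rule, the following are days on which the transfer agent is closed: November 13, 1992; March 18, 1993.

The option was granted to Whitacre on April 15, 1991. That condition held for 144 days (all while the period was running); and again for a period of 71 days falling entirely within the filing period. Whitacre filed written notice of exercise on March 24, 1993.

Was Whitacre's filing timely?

16 months after April 15, 1991 is August 15, 1992.
Tolling adds 144 days: August 15, 1992 + 144 days = January 6, 1993.
Tolling adds 71 days: January 6, 1993 + 71 days = March 18, 1993.
March 18, 1993 is a listed holiday. The next qualifying day is March 19, 1993.
The deadline is March 19, 1993; the filing on March 24, 1993 is after that date.

No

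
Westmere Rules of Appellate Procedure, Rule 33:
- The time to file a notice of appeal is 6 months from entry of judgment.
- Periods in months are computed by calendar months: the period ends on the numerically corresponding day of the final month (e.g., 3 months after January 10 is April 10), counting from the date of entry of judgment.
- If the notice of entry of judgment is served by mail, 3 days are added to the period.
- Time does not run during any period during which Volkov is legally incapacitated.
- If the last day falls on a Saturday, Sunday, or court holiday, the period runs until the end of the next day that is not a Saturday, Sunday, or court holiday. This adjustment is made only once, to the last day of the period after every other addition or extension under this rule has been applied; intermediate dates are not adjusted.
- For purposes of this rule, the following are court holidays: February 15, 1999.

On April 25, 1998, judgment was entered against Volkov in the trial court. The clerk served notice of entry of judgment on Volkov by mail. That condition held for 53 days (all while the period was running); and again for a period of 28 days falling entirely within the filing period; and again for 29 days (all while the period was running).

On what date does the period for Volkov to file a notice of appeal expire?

6 months after April 25, 1998 is October 25, 1998.
Service was by mail, adding 3 days: October 25, 1998 + 3 days = October 28, 1998.
Tolling adds 53 days: October 28, 1998 + 53 days = December 20, 1998.
Tolling adds 28 days: December 20, 1998 + 28 days = January 17, 1999.
Tolling adds 29 days: January 17, 1999 + 29 days = February 15, 1999.
February 15, 1999 is a listed holiday. The next qualifying day is February 16, 1999.

February 16, 1999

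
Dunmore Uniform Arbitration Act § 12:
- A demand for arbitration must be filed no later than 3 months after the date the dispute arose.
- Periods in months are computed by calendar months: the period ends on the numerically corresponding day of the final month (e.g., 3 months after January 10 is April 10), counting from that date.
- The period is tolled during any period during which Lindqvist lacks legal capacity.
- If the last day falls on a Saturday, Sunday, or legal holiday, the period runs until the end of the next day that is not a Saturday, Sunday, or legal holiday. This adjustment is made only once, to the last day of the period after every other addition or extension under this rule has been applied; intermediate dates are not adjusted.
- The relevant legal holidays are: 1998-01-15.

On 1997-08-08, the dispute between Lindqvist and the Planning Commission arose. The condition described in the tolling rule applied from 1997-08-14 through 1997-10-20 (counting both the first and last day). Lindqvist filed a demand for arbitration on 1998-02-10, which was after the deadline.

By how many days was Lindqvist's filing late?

3 months after 1997-08-08 is November 8, 1997.
From August 14, 1997 through October 20, 1997 inclusive is 68 days; tolling adds 68 days: November 8, 1997 + 68 days = January 15, 1998.
January 15, 1998 is a listed holiday. The next qualifying day is January 16, 1998.
The deadline is January 16, 1998; from January 16, 1998 to February 10, 1998 is 25 days.

25 days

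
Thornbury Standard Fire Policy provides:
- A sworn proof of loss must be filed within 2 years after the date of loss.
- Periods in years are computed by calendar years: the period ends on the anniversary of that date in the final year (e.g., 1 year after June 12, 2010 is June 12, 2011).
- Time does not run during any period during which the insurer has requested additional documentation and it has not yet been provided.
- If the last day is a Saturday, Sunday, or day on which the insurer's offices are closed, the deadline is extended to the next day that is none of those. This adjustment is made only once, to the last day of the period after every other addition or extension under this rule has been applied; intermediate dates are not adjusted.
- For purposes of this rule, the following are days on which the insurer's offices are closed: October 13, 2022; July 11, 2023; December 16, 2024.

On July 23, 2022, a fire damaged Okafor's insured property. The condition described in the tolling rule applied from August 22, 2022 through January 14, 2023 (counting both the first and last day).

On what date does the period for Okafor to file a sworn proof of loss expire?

2 years after July 23, 2022 is July 23, 2024.
From August 22, 2022 through January 14, 2023 inclusive is 146 days; tolling adds 146 days: July 23, 2024 + 146 days = December 16, 2024.
December 16, 2024 is a listed holiday. The next qualifying day is December 17, 2024.

December 17, 2024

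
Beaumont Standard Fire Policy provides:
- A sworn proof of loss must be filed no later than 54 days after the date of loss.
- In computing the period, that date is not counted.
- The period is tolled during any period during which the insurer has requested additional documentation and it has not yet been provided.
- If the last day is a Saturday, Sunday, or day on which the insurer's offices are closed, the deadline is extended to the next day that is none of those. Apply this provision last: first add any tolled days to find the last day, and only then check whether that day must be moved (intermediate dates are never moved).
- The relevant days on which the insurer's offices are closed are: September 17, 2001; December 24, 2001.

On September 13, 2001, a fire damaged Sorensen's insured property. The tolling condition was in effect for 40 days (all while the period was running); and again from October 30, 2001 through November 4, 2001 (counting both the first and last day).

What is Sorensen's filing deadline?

December 25, 2001

54 days after September 13, 2001 is November 6, 2001.
Tolling adds 40 days: November 6, 2001 + 40 days = December 16, 2001.
From October 30, 2001 through November 4, 2001 inclusive is 6 days; tolling adds 6 days: December 16, 2001 + 6 days = December 22, 2001.
December 22, 2001 is Saturday; December 23, 2001 is Sunday; December 24, 2001 is a listed holiday. The next qualifying day is December 25, 2001.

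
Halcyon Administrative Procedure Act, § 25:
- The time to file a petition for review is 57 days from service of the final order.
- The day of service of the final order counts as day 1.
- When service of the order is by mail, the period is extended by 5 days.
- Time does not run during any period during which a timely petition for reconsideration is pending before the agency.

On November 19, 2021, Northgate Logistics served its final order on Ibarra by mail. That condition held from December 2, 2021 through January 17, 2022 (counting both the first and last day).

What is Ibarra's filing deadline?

Counting November 19, 2021 as day 1, day 57 is January 14, 2022.
Service was by mail, adding 5 days: January 14, 2022 + 5 days = January 19, 2022.
From December 2, 2021 through January 17, 2022 inclusive is 47 days; tolling adds 47 days: January 19, 2022 + 47 days = March 7, 2022.

March 7, 2022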